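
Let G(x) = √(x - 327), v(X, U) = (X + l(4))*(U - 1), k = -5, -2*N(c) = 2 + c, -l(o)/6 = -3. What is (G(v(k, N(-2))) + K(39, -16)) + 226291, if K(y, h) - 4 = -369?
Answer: 225926 + 2*I*√85 ≈ 2.2593e+5 + 18.439*I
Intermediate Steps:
l(o) = 18 (l(o) = -6*(-3) = 18)
N(c) = -1 - c/2 (N(c) = -(2 + c)/2 = -1 - c/2)
K(y, h) = -365 (K(y, h) = 4 - 369 = -365)
v(X, U) = (-1 + U)*(18 + X) (v(X, U) = (X + 18)*(U - 1) = (18 + X)*(-1 + U) = (-1 + U)*(18 + X))
G(x) = √(-327 + x)
(G(v(k, N(-2))) + K(39, -16)) + 226291 = (√(-327 + (-18 - 1*(-5) + 18*(-1 - ½*(-2)) + (-1 - ½*(-2))*(-5))) - 365) + 226291 = (√(-327 + (-18 + 5 + 18*(-1 + 1) + (-1 + 1)*(-5))) - 365) + 226291 = (√(-327 + (-18 + 5 + 18*0 + 0*(-5))) - 365) + 226291 = (√(-327 + (-18 + 5 + 0 + 0)) - 365) + 226291 = (√(-327 - 13) - 365) + 226291 = (√(-340) - 365) + 226291 = (2*I*√85 - 365) + 226291 = (-365 + 2*I*√85) + 226291 = 225926 + 2*I*√85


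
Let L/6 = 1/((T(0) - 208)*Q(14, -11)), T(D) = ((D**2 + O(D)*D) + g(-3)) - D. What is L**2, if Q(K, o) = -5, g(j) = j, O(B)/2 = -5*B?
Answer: 36/1113025 ≈ 3.2344e-5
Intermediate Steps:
O(B) = -10*B (O(B) = 2*(-5*B) = -10*B)
T(D) = -3 - D - 9*D**2 (T(D) = ((D**2 + (-10*D)*D) - 3) - D = ((D**2 - 10*D**2) - 3) - D = (-9*D**2 - 3) - D = (-3 - 9*D**2) - D = -3 - D - 9*D**2)
L = 6/1055 (L = 6*(1/((-3 - 1*0 - 9*0**2) - 208*(-5))) = 6*(-1/5/((-3 + 0 - 9*0) - 208)) = 6*(-1/5/((-3 + 0 + 0) - 208)) = 6*(-1/5/(-3 - 208)) = 6*(-1/5/(-211)) = 6*(-1/211*(-1/5)) = 6*(1/1055) = 6/1055 ≈ 0.0056872)
L**2 = (6/1055)**2 = 36/1113025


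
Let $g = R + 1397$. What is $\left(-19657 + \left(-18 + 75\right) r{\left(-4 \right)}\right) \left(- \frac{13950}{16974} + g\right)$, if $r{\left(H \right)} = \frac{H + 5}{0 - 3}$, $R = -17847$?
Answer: $\frac{305236247500}{943} \approx 3.2369 \cdot 10^{8}$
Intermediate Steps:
$r{\left(H \right)} = - \frac{5}{3} - \frac{H}{3}$ ($r{\left(H \right)} = \frac{5 + H}{-3} = \left(5 + H\right) \left(- \frac{1}{3}\right) = - \frac{5}{3} - \frac{H}{3}$)
$g = -16450$ ($g = -17847 + 1397 = -16450$)
$\left(-19657 + \left(-18 + 75\right) r{\left(-4 \right)}\right) \left(- \frac{13950}{16974} + g\right) = \left(-19657 + \left(-18 + 75\right) \left(- \frac{5}{3} - - \frac{4}{3}\right)\right) \left(- \frac{13950}{16974} - 16450\right) = \left(-19657 + 57 \left(- \frac{5}{3} + \frac{4}{3}\right)\right) \left(\left(-13950\right) \frac{1}{16974} - 16450\right) = \left(-19657 + 57 \left(- \frac{1}{3}\right)\right) \left(- \frac{775}{943} - 16450\right) = \left(-19657 - 19\right) \left(- \frac{15513125}{943}\right) = \left(-19676\right) \left(- \frac{15513125}{943}\right) = \frac{305236247500}{943}$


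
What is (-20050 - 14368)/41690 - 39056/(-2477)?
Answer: 771495627/51633065 ≈ 14.942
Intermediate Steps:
(-20050 - 14368)/41690 - 39056/(-2477) = -34418*1/41690 - 39056*(-1/2477) = -17209/20845 + 39056/2477 = 771495627/51633065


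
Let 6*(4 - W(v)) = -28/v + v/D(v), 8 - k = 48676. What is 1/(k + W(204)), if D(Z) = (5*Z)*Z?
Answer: -6120/297823541 ≈ -2.0549e-5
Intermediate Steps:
k = -48668 (k = 8 - 1*48676 = 8 - 48676 = -48668)
D(Z) = 5*Z²
W(v) = 4 + 139/(30*v) (W(v) = 4 - (-28/v + v/((5*v²)))/6 = 4 - (-28/v + v*(1/(5*v²)))/6 = 4 - (-28/v + 1/(5*v))/6 = 4 - (-139)/(30*v) = 4 + 139/(30*v))
1/(k + W(204)) = 1/(-48668 + (4 + (139/30)/204)) = 1/(-48668 + (4 + (139/30)*(1/204))) = 1/(-48668 + (4 + 139/6120)) = 1/(-48668 + 24619/6120) = 1/(-297823541/6120) = -6120/297823541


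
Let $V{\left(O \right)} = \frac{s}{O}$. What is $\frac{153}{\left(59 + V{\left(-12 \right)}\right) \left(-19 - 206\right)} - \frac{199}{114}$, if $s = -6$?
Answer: $- \frac{35053}{19950} \approx -1.757$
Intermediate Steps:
$V{\left(O \right)} = - \frac{6}{O}$
$\frac{153}{\left(59 + V{\left(-12 \right)}\right) \left(-19 - 206\right)} - \frac{199}{114} = \frac{153}{\left(59 - \frac{6}{-12}\right) \left(-19 - 206\right)} - \frac{199}{114} = \frac{153}{\left(59 - - \frac{1}{2}\right) \left(-225\right)} - \frac{199}{114} = \frac{153}{\left(59 + \frac{1}{2}\right) \left(-225\right)} - \frac{199}{114} = \frac{153}{\frac{119}{2} \left(-225\right)} - \frac{199}{114} = \frac{153}{- \frac{26775}{2}} - \frac{199}{114} = 153 \left(- \frac{2}{26775}\right) - \frac{199}{114} = - \frac{2}{175} - \frac{199}{114} = - \frac{35053}{19950}$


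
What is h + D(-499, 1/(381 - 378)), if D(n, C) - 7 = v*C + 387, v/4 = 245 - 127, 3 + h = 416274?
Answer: 1250467/3 ≈ 4.1682e+5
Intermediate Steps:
h = 416271 (h = -3 + 416274 = 416271)
v = 472 (v = 4*(245 - 127) = 4*118 = 472)
D(n, C) = 394 + 472*C (D(n, C) = 7 + (472*C + 387) = 7 + (387 + 472*C) = 394 + 472*C)
h + D(-499, 1/(381 - 378)) = 416271 + (394 + 472/(381 - 378)) = 416271 + (394 + 472/3) = 416271 + 1654/3 = 1250467/3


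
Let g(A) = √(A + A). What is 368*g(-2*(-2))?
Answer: 736*√2 ≈ 1040.9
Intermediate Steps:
g(A) = √2*√A (g(A) = √(2*A) = √2*√A)
368*g(-2*(-2)) = 368*(√2*√(-2*(-2))) = 368*(√2*√4) = 368*(√2*2) = 368*(2*√2) = 736*√2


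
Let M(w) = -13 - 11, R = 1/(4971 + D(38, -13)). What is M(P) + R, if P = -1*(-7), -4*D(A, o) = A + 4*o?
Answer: -238774/9949 ≈ -24.000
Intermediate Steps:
D(A, o) = -o - A/4 (D(A, o) = -(A + 4*o)/4 = -o - A/4)
R = 2/9949 (R = 1/(4971 + (-1*(-13) - 1/4*38)) = 1/(4971 + (13 - 19/2)) = 1/(4971 + 7/2) = 1/(9949/2) = 2/9949 ≈ 0.00020103)
P = 7
M(w) = -24
M(P) + R = -24 + 2/9949 = -238774/9949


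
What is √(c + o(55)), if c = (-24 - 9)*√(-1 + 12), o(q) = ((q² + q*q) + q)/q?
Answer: √(111 - 33*√11) ≈ 1.2455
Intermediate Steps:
o(q) = (q + 2*q²)/q (o(q) = ((q² + q²) + q)/q = (2*q² + q)/q = (q + 2*q²)/q)
c = -33*√11 ≈ -109.45
√(c + o(55)) = √(-33*√11 + (1 + 2*55)) = √(-33*√11 + (1 + 110)) = √(-33*√11 + 111) = √(111 - 33*√11)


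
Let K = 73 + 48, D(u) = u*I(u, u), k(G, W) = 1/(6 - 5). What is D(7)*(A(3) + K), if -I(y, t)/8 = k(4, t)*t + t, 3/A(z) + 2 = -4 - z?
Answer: -283808/3 ≈ -94603.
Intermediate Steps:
A(z) = 3/(-6 - z) (A(z) = 3/(-2 + (-4 - z)) = 3/(-6 - z))
k(G, W) = 1 (k(G, W) = 1/1 = 1)
I(y, t) = -16*t (I(y, t) = -8*(1*t + t) = -8*(t + t) = -16*t)
D(u) = -16*u**2 (D(u) = u*(-16*u) = -16*u**2)
K = 121
D(7)*(A(3) + K) = (-16*7**2)*(-3/(6 + 3) + 121) = (-16*49)*(-3/9 + 121) = -784*(-3*1/9 + 121) = -784*(-1/3 + 121) = -784*362/3 = -283808/3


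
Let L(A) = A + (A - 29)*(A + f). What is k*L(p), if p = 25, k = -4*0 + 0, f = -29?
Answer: 0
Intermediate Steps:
k = 0 (k = 0 + 0 = 0)
L(A) = A + (-29 + A)² (L(A) = A + (A - 29)*(A - 29) = A + (-29 + A)*(-29 + A) = A + (-29 + A)²)
k*L(p) = 0*(841 + 25² - 57*25) = 0*(841 + 625 - 1425) = 0*41 = 0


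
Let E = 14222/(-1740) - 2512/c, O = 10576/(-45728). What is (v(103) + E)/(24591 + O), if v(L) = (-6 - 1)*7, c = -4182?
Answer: -16340727891/7102890344105 ≈ -0.0023006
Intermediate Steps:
v(L) = -49 (v(L) = -7*7 = -49)
O = -661/2858 (O = 10576*(-1/45728) = -661/2858 ≈ -0.23128)
E = -1530709/202130 (E = 14222/(-1740) - 2512/(-4182) = 14222*(-1/1740) - 2512*(-1/4182) = -7111/870 + 1256/2091 = -1530709/202130 ≈ -7.5729)
(v(103) + E)/(24591 + O) = (-49 - 1530709/202130)/(24591 - 661/2858) = -11435079/(202130*70280417/2858) = -11435079/202130*2858/70280417 = -16340727891/7102890344105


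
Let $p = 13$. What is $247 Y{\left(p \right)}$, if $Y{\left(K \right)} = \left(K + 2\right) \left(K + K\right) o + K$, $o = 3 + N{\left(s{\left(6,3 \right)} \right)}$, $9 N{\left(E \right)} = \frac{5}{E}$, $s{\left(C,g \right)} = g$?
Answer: $\frac{2790359}{9} \approx 3.1004 \cdot 10^{5}$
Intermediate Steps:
$N{\left(E \right)} = \frac{5}{9 E}$ ($N{\left(E \right)} = \frac{5 \frac{1}{E}}{9} = \frac{5}{9 E}$)
$o = \frac{86}{27}$ ($o = 3 + \frac{5}{9 \cdot 3} = 3 + \frac{5}{9} \cdot \frac{1}{3} = 3 + \frac{5}{27} = \frac{86}{27} \approx 3.1852$)
$Y{\left(K \right)} = K + \frac{172 K \left(2 + K\right)}{27}$ ($Y{\left(K \right)} = \left(K + 2\right) \left(K + K\right) \frac{86}{27} + K = \left(2 + K\right) 2 K \frac{86}{27} + K = 2 K \left(2 + K\right) \frac{86}{27} + K = \frac{172 K \left(2 + K\right)}{27} + K = K + \frac{172 K \left(2 + K\right)}{27}$)
$247 Y{\left(p \right)} = 247 \cdot \frac{1}{27} \cdot 13 \left(371 + 172 \cdot 13\right) = 247 \cdot \frac{1}{27} \cdot 13 \left(371 + 2236\right) = 247 \cdot \frac{1}{27} \cdot 13 \cdot 2607 = 247 \cdot \frac{11297}{9} = \frac{2790359}{9}$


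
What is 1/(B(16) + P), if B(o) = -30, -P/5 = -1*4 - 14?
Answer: 1/60 ≈ 0.016667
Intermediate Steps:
P = 90 (P = -5*(-1*4 - 14) = -5*(-4 - 14) = -5*(-18) = 90)
1/(B(16) + P) = 1/(-30 + 90) = 1/60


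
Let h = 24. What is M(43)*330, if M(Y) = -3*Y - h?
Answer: -50490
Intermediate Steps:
M(Y) = -24 - 3*Y (M(Y) = -3*Y - 1*24 = -3*Y - 24 = -24 - 3*Y)
M(43)*330 = (-24 - 3*43)*330 = (-24 - 129)*330 = -153*330 = -50490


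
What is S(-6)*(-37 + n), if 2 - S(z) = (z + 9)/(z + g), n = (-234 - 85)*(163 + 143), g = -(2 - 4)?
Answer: -1074161/4 ≈ -2.6854e+5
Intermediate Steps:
g = 2 (g = -1*(-2) = 2)
n = -97614 (n = -319*306 = -97614)
S(z) = 2 - (9 + z)/(2 + z) (S(z) = 2 - (z + 9)/(z + 2) = 2 - (9 + z)/(2 + z))
S(-6)*(-37 + n) = ((-5 - 6)/(2 - 6))*(-37 - 97614) = (-11/(-4))*(-97651) = -¼*(-11)*(-97651) = (11/4)*(-97651) = -1074161/4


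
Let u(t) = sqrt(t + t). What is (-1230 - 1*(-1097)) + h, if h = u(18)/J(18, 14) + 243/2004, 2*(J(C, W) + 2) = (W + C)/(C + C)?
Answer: -639377/4676 ≈ -136.74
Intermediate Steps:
J(C, W) = -2 + (C + W)/(4*C) (J(C, W) = -2 + ((W + C)/(C + C))/2 = -2 + ((C + W)/((2*C)))/2 = -2 + ((C + W)*(1/(2*C)))/2 = -2 + ((C + W)/(2*C))/2 = -2 + (C + W)/(4*C))
u(t) = sqrt(2)*sqrt(t) (u(t) = sqrt(2*t) = sqrt(2)*sqrt(t))
h = -17469/4676 (h = (sqrt(2)*sqrt(18))/(((1/4)*(14 - 7*18)/18)) + 243/2004 = (sqrt(2)*(3*sqrt(2)))/(((1/4)*(1/18)*(14 - 126))) + 243*(1/2004) = 6/(((1/4)*(1/18)*(-112))) + 81/668 = 6/(-14/9) + 81/668 = 6*(-9/14) + 81/668 = -27/7 + 81/668 = -17469/4676 ≈ -3.7359)
(-1230 - 1*(-1097)) + h = (-1230 - 1*(-1097)) - 17469/4676 = (-1230 + 1097) - 17469/4676 = -133 - 17469/4676 = -639377/4676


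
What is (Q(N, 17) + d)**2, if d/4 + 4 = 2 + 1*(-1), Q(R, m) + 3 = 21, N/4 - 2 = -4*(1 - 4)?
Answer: 36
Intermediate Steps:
N = 56 (N = 8 + 4*(-4*(1 - 4)) = 8 + 4*(-4*(-3)) = 8 + 4*12 = 8 + 48 = 56)
Q(R, m) = 18 (Q(R, m) = -3 + 21 = 18)
d = -12 (d = -16 + 4*(2 + 1*(-1)) = -16 + 4*(2 - 1) = -16 + 4*1 = -16 + 4 = -12)
(Q(N, 17) + d)**2 = (18 - 12)**2 = 6**2 = 36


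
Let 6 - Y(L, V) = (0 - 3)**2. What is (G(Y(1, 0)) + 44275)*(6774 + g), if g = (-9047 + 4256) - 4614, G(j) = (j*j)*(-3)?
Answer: -116416488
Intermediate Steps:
Y(L, V) = -3 (Y(L, V) = 6 - (0 - 3)**2 = 6 - 1*(-3)**2 = 6 - 1*9 = 6 - 9 = -3)
G(j) = -3*j**2 (G(j) = j**2*(-3) = -3*j**2)
g = -9405 (g = -4791 - 4614 = -9405)
(G(Y(1, 0)) + 44275)*(6774 + g) = (-3*(-3)**2 + 44275)*(6774 - 9405) = (-3*9 + 44275)*(-2631) = (-27 + 44275)*(-2631) = 44248*(-2631) = -116416488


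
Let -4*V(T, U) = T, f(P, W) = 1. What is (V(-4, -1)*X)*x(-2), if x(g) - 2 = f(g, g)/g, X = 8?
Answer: 12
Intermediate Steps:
x(g) = 2 + 1/g
V(T, U) = -T/4
(V(-4, -1)*X)*x(-2) = (-¼*(-4)*8)*(2 + 1/(-2)) = (1*8)*(2 - ½) = 8*(3/2) = 12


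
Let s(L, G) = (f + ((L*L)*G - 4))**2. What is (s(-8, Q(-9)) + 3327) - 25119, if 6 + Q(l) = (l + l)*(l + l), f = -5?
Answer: 413815857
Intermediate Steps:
Q(l) = -6 + 4*l**2 (Q(l) = -6 + (l + l)*(l + l) = -6 + (2*l)*(2*l) = -6 + 4*l**2)
s(L, G) = (-9 + G*L**2)**2 (s(L, G) = (-5 + ((L*L)*G - 4))**2 = (-5 + (L**2*G - 4))**2 = (-5 + (G*L**2 - 4))**2 = (-5 + (-4 + G*L**2))**2 = (-9 + G*L**2)**2)
(s(-8, Q(-9)) + 3327) - 25119 = ((-9 + (-6 + 4*(-9)**2)*(-8)**2)**2 + 3327) - 25119 = ((-9 + (-6 + 4*81)*64)**2 + 3327) - 25119 = ((-9 + (-6 + 324)*64)**2 + 3327) - 25119 = ((-9 + 318*64)**2 + 3327) - 25119 = ((-9 + 20352)**2 + 3327) - 25119 = (20343**2 + 3327) - 25119 = (413837649 + 3327) - 25119 = 413840976 - 25119 = 413815857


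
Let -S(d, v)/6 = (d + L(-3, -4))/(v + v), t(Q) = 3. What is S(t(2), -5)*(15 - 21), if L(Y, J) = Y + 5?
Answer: -18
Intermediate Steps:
L(Y, J) = 5 + Y
S(d, v) = -3*(2 + d)/v (S(d, v) = -6*(d + (5 - 3))/(v + v) = -6*(d + 2)/(2*v) = -6*(2 + d)*1/(2*v) = -3*(2 + d)/v)
S(t(2), -5)*(15 - 21) = (3*(-2 - 1*3)/(-5))*(15 - 21) = (3*(-1/5)*(-2 - 3))*(-6) = (3*(-1/5)*(-5))*(-6) = 3*(-6) = -18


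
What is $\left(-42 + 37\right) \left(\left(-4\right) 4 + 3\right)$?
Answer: $65$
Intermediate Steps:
$\left(-42 + 37\right) \left(\left(-4\right) 4 + 3\right) = - 5 \left(-16 + 3\right) = \left(-5\right) \left(-13\right) = 65$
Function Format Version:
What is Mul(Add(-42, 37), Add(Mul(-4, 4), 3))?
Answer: 65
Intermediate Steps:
Mul(Add(-42, 37), Add(Mul(-4, 4), 3)) = Mul(-5, Add(-16, 3)) = Mul(-5, -13) = 65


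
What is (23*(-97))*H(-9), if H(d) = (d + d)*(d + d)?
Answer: -722844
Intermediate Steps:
H(d) = 4*d² (H(d) = (2*d)*(2*d) = 4*d²)
(23*(-97))*H(-9) = (23*(-97))*(4*(-9)²) = -8924*81 = -2231*324 = -722844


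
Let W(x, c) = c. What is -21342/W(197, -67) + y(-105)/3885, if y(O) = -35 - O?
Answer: 2369096/7437 ≈ 318.56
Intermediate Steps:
-21342/W(197, -67) + y(-105)/3885 = -21342/(-67) + (-35 - 1*(-105))/3885 = -21342*(-1/67) + (-35 + 105)*(1/3885) = 21342/67 + 70*(1/3885) = 21342/67 + 2/111 = 2369096/7437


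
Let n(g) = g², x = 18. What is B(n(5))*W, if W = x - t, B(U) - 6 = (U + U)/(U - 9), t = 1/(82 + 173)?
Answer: 334997/2040 ≈ 164.21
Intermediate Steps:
t = 1/255 ≈ 0.0039216
B(U) = 6 + 2*U/(-9 + U) (B(U) = 6 + (U + U)/(U - 9) = 6 + (2*U)/(-9 + U) = 6 + 2*U/(-9 + U))
W = 4589/255 (W = 18 - 1*1/255 = 18 - 1/255 = 4589/255 ≈ 17.996)
B(n(5))*W = (2*(-27 + 4*5²)/(-9 + 5²))*(4589/255) = (2*(-27 + 4*25)/(-9 + 25))*(4589/255) = (2*(-27 + 100)/16)*(4589/255) = (2*(1/16)*73)*(4589/255) = (73/8)*(4589/255) = 334997/2040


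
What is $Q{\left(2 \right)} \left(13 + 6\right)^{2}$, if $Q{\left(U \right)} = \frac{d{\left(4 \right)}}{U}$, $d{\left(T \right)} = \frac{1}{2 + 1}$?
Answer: $\frac{361}{6} \approx 60.167$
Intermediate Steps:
$d{\left(T \right)} = \frac{1}{3}$
$Q{\left(U \right)} = \frac{1}{3 U}$
$Q{\left(2 \right)} \left(13 + 6\right)^{2} = \frac{1}{3 \cdot 2} \left(13 + 6\right)^{2} = \frac{1}{3} \cdot \frac{1}{2} \cdot 19^{2} = \frac{1}{6} \cdot 361 = \frac{361}{6}$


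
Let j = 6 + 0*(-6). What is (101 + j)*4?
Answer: 428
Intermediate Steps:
j = 6 (j = 6 + 0 = 6)
(101 + j)*4 = (101 + 6)*4 = 107*4 = 428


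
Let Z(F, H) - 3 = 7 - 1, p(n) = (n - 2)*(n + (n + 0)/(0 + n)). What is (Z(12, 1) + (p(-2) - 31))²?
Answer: 324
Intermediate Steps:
p(n) = (1 + n)*(-2 + n) (p(n) = (-2 + n)*(n + n/n) = (-2 + n)*(n + 1) = (-2 + n)*(1 + n) = (1 + n)*(-2 + n))
Z(F, H) = 9 (Z(F, H) = 3 + (7 - 1) = 3 + 6 = 9)
(Z(12, 1) + (p(-2) - 31))² = (9 + ((-2 + (-2)² - 1*(-2)) - 31))² = (9 + ((-2 + 4 + 2) - 31))² = (9 + (4 - 31))² = (9 - 27)² = (-18)² = 324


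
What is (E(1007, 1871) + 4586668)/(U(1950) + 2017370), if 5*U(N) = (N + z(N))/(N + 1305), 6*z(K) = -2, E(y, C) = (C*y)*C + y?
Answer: 172339221634650/98498096099 ≈ 1749.7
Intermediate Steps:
E(y, C) = y + y*C² (E(y, C) = y*C² + y = y + y*C²)
z(K) = -⅓ (z(K) = (⅙)*(-2) = -⅓)
U(N) = (-⅓ + N)/(5*(1305 + N)) (U(N) = ((N - ⅓)/(N + 1305))/5 = ((-⅓ + N)/(1305 + N))/5 = (-⅓ + N)/(5*(1305 + N)))
(E(1007, 1871) + 4586668)/(U(1950) + 2017370) = (1007*(1 + 1871²) + 4586668)/((-1 + 3*1950)/(15*(1305 + 1950)) + 2017370) = (1007*(1 + 3500641) + 4586668)/((1/15)*(-1 + 5850)/3255 + 2017370) = (1007*3500642 + 4586668)/((1/15)*(1/3255)*5849 + 2017370) = (3525146494 + 4586668)/(5849/48825 + 2017370) = 3529733162/(98498096099/48825) = 3529733162*(48825/98498096099) = 172339221634650/98498096099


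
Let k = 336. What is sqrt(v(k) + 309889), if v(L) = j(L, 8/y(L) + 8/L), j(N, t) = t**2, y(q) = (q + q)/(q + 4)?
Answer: sqrt(60741493)/14 ≈ 556.69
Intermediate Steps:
y(q) = 2*q/(4 + q) (y(q) = (2*q)/(4 + q) = 2*q/(4 + q))
v(L) = (8/L + 4*(4 + L)/L)**2 (v(L) = (8/((2*L/(4 + L))) + 8/L)**2 = (8*((4 + L)/(2*L)) + 8/L)**2 = (4*(4 + L)/L + 8/L)**2 = (8/L + 4*(4 + L)/L)**2)
sqrt(v(k) + 309889) = sqrt(16*(6 + 336)**2/336**2 + 309889) = sqrt(16*(1/112896)*342**2 + 309889) = sqrt(16*(1/112896)*116964 + 309889) = sqrt(3249/196 + 309889) = sqrt(60741493/196) = sqrt(60741493)/14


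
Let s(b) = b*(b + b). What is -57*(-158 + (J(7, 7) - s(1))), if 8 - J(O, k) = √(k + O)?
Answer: 8664 + 57*√14 ≈ 8877.3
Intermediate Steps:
J(O, k) = 8 - √(O + k) (J(O, k) = 8 - √(k + O) = 8 - √(O + k))
s(b) = 2*b² (s(b) = b*(2*b) = 2*b²)
-57*(-158 + (J(7, 7) - s(1))) = -57*(-158 + ((8 - √(7 + 7)) - 2*1²)) = -57*(-158 + ((8 - √14) - 2)) = -57*(-158 + (6 - √14)) = -57*(-152 - √14) = 8664 + 57*√14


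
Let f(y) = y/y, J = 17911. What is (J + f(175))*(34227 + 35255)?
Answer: 1244561584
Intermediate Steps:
f(y) = 1
(J + f(175))*(34227 + 35255) = (17911 + 1)*(34227 + 35255) = 17912*69482 = 1244561584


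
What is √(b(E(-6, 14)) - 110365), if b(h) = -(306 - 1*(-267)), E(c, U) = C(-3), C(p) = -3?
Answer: I*√110938 ≈ 333.07*I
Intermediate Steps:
E(c, U) = -3
b(h) = -573 (b(h) = -(306 + 267) = -1*573 = -573)
√(b(E(-6, 14)) - 110365) = √(-573 - 110365) = √(-110938) = I*√110938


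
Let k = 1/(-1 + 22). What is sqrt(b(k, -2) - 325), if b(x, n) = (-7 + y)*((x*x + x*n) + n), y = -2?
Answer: I*sqrt(15002)/7 ≈ 17.498*I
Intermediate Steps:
k = 1/21 ≈ 0.047619
b(x, n) = -9*n - 9*x**2 - 9*n*x (b(x, n) = (-7 - 2)*((x*x + x*n) + n) = -9*((x**2 + n*x) + n) = -9*(n + x**2 + n*x) = -9*n - 9*x**2 - 9*n*x)
sqrt(b(k, -2) - 325) = sqrt((-9*(-2) - 9*(1/21)**2 - 9*(-2)*1/21) - 325) = sqrt((18 - 9*1/441 + 6/7) - 325) = sqrt((18 - 1/49 + 6/7) - 325) = sqrt(923/49 - 325) = sqrt(-15002/49) = I*sqrt(15002)/7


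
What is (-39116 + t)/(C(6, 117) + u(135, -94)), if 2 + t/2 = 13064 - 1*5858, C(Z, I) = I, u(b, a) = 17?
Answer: -12354/67 ≈ -184.39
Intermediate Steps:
t = 14408 (t = -4 + 2*(13064 - 1*5858) = -4 + 2*(13064 - 5858) = -4 + 2*7206 = -4 + 14412 = 14408)
(-39116 + t)/(C(6, 117) + u(135, -94)) = (-39116 + 14408)/(117 + 17) = -24708/134 = -24708*1/134 = -12354/67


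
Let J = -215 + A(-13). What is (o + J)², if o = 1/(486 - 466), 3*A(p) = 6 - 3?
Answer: 18309841/400 ≈ 45775.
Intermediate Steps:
A(p) = 1 (A(p) = (6 - 3)/3 = (⅓)*3 = 1)
o = 1/20 ≈ 0.050000
J = -214 (J = -215 + 1 = -214)
(o + J)² = (1/20 - 214)² = (-4279/20)² = 18309841/400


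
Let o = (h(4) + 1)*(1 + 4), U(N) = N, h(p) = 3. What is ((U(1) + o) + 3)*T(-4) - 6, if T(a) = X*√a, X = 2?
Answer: -6 + 96*I ≈ -6.0 + 96.0*I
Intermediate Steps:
T(a) = 2*√a
o = 20 (o = (3 + 1)*(1 + 4) = 4*5 = 20)
((U(1) + o) + 3)*T(-4) - 6 = ((1 + 20) + 3)*(2*√(-4)) - 6 = (21 + 3)*(2*(2*I)) - 6 = 24*(4*I) - 6 = 96*I - 6 = -6 + 96*I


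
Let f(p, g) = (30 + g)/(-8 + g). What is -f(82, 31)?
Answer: -61/23 ≈ -2.6522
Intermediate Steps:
f(p, g) = (30 + g)/(-8 + g)
-f(82, 31) = -(30 + 31)/(-8 + 31) = -61/23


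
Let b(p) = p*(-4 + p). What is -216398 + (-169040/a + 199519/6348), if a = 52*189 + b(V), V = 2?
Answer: -421696493705/1948836 ≈ -2.1638e+5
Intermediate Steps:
a = 9824 (a = 52*189 + 2*(-4 + 2) = 9828 + 2*(-2) = 9828 - 4 = 9824)
-216398 + (-169040/a + 199519/6348) = -216398 + (-169040/9824 + 199519/6348) = -216398 + (-169040*1/9824 + 199519*(1/6348)) = -216398 + (-10565/614 + 199519/6348) = -216398 + 27719023/1948836 = -421696493705/1948836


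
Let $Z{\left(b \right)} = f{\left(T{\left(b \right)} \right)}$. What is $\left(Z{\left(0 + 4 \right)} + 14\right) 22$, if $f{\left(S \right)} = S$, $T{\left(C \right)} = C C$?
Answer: $660$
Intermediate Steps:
$T{\left(C \right)} = C^{2}$
$Z{\left(b \right)} = b^{2}$
$\left(Z{\left(0 + 4 \right)} + 14\right) 22 = \left(\left(0 + 4\right)^{2} + 14\right) 22 = \left(4^{2} + 14\right) 22 = \left(16 + 14\right) 22 = 30 \cdot 22 = 660$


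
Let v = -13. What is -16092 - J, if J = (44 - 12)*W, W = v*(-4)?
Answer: -17756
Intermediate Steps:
W = 52 (W = -13*(-4) = 52)
J = 1664 (J = (44 - 12)*52 = 32*52 = 1664)
-16092 - J = -16092 - 1*1664 = -16092 - 1664 = -17756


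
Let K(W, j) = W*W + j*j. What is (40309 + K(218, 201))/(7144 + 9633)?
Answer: 128234/16777 ≈ 7.6434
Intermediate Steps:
K(W, j) = W² + j²
(40309 + K(218, 201))/(7144 + 9633) = (40309 + (218² + 201²))/(7144 + 9633) = (40309 + (47524 + 40401))/16777 = (40309 + 87925)*(1/16777) = 128234*(1/16777) = 128234/16777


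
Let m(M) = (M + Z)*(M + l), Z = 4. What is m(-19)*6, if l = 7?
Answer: 1080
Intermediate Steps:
m(M) = (4 + M)*(7 + M) (m(M) = (M + 4)*(M + 7) = (4 + M)*(7 + M))
m(-19)*6 = (28 + (-19)² + 11*(-19))*6 = (28 + 361 - 209)*6 = 180*6 = 1080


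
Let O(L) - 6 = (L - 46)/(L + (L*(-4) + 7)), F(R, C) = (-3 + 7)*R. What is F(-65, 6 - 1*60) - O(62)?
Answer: -47598/179 ≈ -265.91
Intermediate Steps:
F(R, C) = 4*R
O(L) = 6 + (-46 + L)/(7 - 3*L) (O(L) = 6 + (L - 46)/(L + (L*(-4) + 7)) = 6 + (-46 + L)/(L + (-4*L + 7)) = 6 + (-46 + L)/(L + (7 - 4*L)) = 6 + (-46 + L)/(7 - 3*L))
F(-65, 6 - 1*60) - O(62) = 4*(-65) - (4 + 17*62)/(-7 + 3*62) = -260 - (4 + 1054)/(-7 + 186) = -260 - 1058/179 = -47598/179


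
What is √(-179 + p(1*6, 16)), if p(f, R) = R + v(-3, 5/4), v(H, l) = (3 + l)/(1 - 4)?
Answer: I*√5919/6 ≈ 12.823*I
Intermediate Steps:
v(H, l) = -1 - l/3 (v(H, l) = (3 + l)/(-3) = (3 + l)*(-⅓) = -1 - l/3)
p(f, R) = -17/12 + R (p(f, R) = R + (-1 - 5/(3*4)) = R + (-1 - ⅓*5/4) = R + (-1 - 5/12) = R - 17/12 = -17/12 + R)
√(-179 + p(1*6, 16)) = √(-179 + (-17/12 + 16)) = √(-179 + 175/12) = √(-1973/12) = I*√5919/6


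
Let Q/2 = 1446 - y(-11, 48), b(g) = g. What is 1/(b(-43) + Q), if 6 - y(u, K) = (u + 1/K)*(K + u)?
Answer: 24/48589 ≈ 0.00049394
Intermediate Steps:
y(u, K) = 6 - (K + u)*(u + 1/K) (y(u, K) = 6 - (u + 1/K)*(K + u) = 6 - (K + u)*(u + 1/K))
Q = 49621/24 (Q = 2*(1446 - (5 - 1*(-11)² - 1*48*(-11) - 1*(-11)/48)) = 2*(1446 - (5 - 1*121 + 528 - 1*(-11)*1/48)) = 2*(1446 - (5 - 121 + 528 + 11/48)) = 2*(1446 - 1*19787/48) = 2*(1446 - 19787/48) = 2*(49621/48) = 49621/24 ≈ 2067.5)
1/(b(-43) + Q) = 1/(-43 + 49621/24) = 1/(48589/24) = 24/48589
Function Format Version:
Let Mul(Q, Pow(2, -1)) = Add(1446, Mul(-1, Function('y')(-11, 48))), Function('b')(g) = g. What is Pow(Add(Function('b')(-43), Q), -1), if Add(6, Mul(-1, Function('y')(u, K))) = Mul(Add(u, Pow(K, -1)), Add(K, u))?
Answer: Rational(24, 48589) ≈ 0.00049394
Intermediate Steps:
Function('y')(u, K) = Add(6, Mul(-1, Add(K, u), Add(u, Pow(K, -1)))) (Function('y')(u, K) = Add(6, Mul(-1, Mul(Add(u, Pow(K, -1)), Add(K, u)))) = Add(6, Mul(-1, Mul(Add(K, u), Add(u, Pow(K, -1))))) = Add(6, Mul(-1, Add(K, u), Add(u, Pow(K, -1)))))
Q = Rational(49621, 24) (Q = Mul(2, Add(1446, Mul(-1, Add(5, Mul(-1, Pow(-11, 2)), Mul(-1, 48, -11), Mul(-1, -11, Pow(48, -1)))))) = Mul(2, Add(1446, Mul(-1, Add(5, Mul(-1, 121), 528, Mul(-1, -11, Rational(1, 48)))))) = Mul(2, Add(1446, Mul(-1, Add(5, -121, 528, Rational(11, 48))))) = Mul(2, Add(1446, Mul(-1, Rational(19787, 48)))) = Mul(2, Add(1446, Rational(-19787, 48))) = Mul(2, Rational(49621, 48)) = Rational(49621, 24) ≈ 2067.5)
Pow(Add(Function('b')(-43), Q), -1) = Pow(Add(-43, Rational(49621, 24)), -1) = Pow(Rational(48589, 24), -1) = Rational(24, 48589)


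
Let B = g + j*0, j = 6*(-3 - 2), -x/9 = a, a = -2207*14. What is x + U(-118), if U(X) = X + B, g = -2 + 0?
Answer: 277962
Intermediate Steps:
a = -30898
x = 278082 (x = -9*(-30898) = 278082)
j = -30 (j = 6*(-5) = -30)
g = -2
B = -2 (B = -2 - 30*0 = -2 + 0 = -2)
U(X) = -2 + X (U(X) = X - 2 = -2 + X)
x + U(-118) = 278082 + (-2 - 118) = 278082 - 120 = 277962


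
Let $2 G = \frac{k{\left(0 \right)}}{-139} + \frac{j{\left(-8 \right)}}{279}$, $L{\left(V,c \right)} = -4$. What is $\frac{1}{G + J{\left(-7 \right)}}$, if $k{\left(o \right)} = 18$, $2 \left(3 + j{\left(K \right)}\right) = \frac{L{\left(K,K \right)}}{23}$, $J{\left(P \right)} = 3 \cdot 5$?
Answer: $\frac{1783926}{26633515} \approx 0.06698$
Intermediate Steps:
$J{\left(P \right)} = 15$
$j{\left(K \right)} = - \frac{71}{23}$ ($j{\left(K \right)} = -3 + \frac{\left(-4\right) \frac{1}{23}}{2} = -3 + \frac{1}{2} \left(- \frac{4}{23}\right) = -3 - \frac{2}{23} = - \frac{71}{23}$)
$G = - \frac{125375}{1783926}$ ($G = \frac{\frac{18}{-139} - \frac{71}{23 \cdot 279}}{2} = \frac{18 \left(- \frac{1}{139}\right) - \frac{71}{6417}}{2} = \frac{- \frac{18}{139} - \frac{71}{6417}}{2} = \frac{1}{2} \left(- \frac{125375}{891963}\right) = - \frac{125375}{1783926} \approx -0.07028$)
$\frac{1}{G + J{\left(-7 \right)}} = \frac{1}{- \frac{125375}{1783926} + 15} = \frac{1}{\frac{26633515}{1783926}} = \frac{1783926}{26633515}$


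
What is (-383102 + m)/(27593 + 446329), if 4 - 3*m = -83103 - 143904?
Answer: -922295/1421766 ≈ -0.64870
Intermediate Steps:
m = 227011/3 (m = 4/3 - (-83103 - 143904)/3 = 4/3 - ⅓*(-227007) = 4/3 + 75669 = 227011/3 ≈ 75670.)
(-383102 + m)/(27593 + 446329) = (-383102 + 227011/3)/(27593 + 446329) = -922295/3/473922 = -922295/3*1/473922 = -922295/1421766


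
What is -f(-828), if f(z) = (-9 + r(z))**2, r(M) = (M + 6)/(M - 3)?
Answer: -4923961/76729 ≈ -64.173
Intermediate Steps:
r(M) = (6 + M)/(-3 + M)
f(z) = (-9 + (6 + z)/(-3 + z))**2
-f(-828) = -(-33 + 8*(-828))**2/(-3 - 828)**2 = -(-33 - 6624)**2/(-831)**2 = -(-6657)**2/690561 = -44315649/690561 = -1*4923961/76729 = -4923961/76729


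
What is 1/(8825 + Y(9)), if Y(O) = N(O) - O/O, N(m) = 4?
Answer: 1/8828 ≈ 0.00011328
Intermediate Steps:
Y(O) = 3 (Y(O) = 4 - O/O = 4 - 1*1 = 4 - 1 = 3)
1/(8825 + Y(9)) = 1/(8825 + 3) = 1/8828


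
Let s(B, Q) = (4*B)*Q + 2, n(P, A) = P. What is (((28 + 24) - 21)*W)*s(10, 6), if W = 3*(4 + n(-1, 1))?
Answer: 67518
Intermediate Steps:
W = 9 (W = 3*(4 - 1) = 3*3 = 9)
s(B, Q) = 2 + 4*B*Q (s(B, Q) = 4*B*Q + 2 = 2 + 4*B*Q)
(((28 + 24) - 21)*W)*s(10, 6) = (((28 + 24) - 21)*9)*(2 + 4*10*6) = ((52 - 21)*9)*(2 + 240) = (31*9)*242 = 279*242 = 67518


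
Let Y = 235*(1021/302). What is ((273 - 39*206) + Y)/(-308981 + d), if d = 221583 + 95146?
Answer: -2103887/2339896 ≈ -0.89914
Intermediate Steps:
d = 316729
Y = 239935/302 (Y = 235*(1021*(1/302)) = 235*(1021/302) = 239935/302 ≈ 794.49)
((273 - 39*206) + Y)/(-308981 + d) = ((273 - 39*206) + 239935/302)/(-308981 + 316729) = ((273 - 8034) + 239935/302)/7748 = (-7761 + 239935/302)*(1/7748) = -2103887/302*1/7748 = -2103887/2339896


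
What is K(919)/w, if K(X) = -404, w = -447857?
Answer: 404/447857 ≈ 0.00090207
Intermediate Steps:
K(919)/w = -404/(-447857) = -404*(-1/447857) = 404/447857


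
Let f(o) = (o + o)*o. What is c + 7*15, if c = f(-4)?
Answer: 137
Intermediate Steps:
f(o) = 2*o² (f(o) = (2*o)*o = 2*o²)
c = 32 (c = 2*(-4)² = 2*16 = 32)
c + 7*15 = 32 + 7*15 = 32 + 105 = 137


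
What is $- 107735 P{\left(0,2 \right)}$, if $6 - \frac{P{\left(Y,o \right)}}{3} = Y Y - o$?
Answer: $-2585640$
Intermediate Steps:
$P{\left(Y,o \right)} = 18 - 3 Y^{2} + 3 o$ ($P{\left(Y,o \right)} = 18 - 3 \left(Y Y - o\right) = 18 - 3 \left(Y^{2} - o\right) = 18 - \left(- 3 o + 3 Y^{2}\right) = 18 - 3 Y^{2} + 3 o$)
$- 107735 P{\left(0,2 \right)} = - 107735 \left(18 - 3 \cdot 0^{2} + 3 \cdot 2\right) = - 107735 \left(18 - 0 + 6\right) = - 107735 \left(18 + 0 + 6\right) = \left(-107735\right) 24 = -2585640$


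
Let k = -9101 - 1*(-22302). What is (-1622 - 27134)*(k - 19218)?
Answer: 173024852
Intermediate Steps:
k = 13201 (k = -9101 + 22302 = 13201)
(-1622 - 27134)*(k - 19218) = (-1622 - 27134)*(13201 - 19218) = -28756*(-6017) = 173024852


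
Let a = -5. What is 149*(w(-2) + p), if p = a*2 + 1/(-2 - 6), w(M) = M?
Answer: -14453/8 ≈ -1806.6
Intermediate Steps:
p = -81/8 (p = -5*2 + 1/(-2 - 6) = -10 + 1/(-8) = -10 - ⅛ = -81/8 ≈ -10.125)
149*(w(-2) + p) = 149*(-2 - 81/8) = 149*(-97/8) = -14453/8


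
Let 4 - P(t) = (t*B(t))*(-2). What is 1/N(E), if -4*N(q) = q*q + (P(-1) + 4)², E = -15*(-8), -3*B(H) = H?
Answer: -9/32521 ≈ -0.00027674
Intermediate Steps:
B(H) = -H/3
E = 120
P(t) = 4 - 2*t²/3 (P(t) = 4 - t*(-t/3)*(-2) = 4 - (-t²/3)*(-2) = 4 - 2*t²/3)
N(q) = -121/9 - q²/4 (N(q) = -(q*q + ((4 - ⅔*(-1)²) + 4)²)/4 = -(q² + ((4 - ⅔*1) + 4)²)/4 = -(q² + ((4 - ⅔) + 4)²)/4 = -(q² + (10/3 + 4)²)/4 = -(q² + (22/3)²)/4 = -(q² + 484/9)/4 = -(484/9 + q²)/4 = -121/9 - q²/4)
1/N(E) = 1/(-121/9 - ¼*120²) = 1/(-121/9 - ¼*14400) = 1/(-121/9 - 3600) = 1/(-32521/9) = -9/32521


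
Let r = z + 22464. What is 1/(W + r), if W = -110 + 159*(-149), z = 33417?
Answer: 1/32080 ≈ 3.1172e-5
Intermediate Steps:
r = 55881 (r = 33417 + 22464 = 55881)
W = -23801 (W = -110 - 23691 = -23801)
1/(W + r) = 1/(-23801 + 55881) = 1/32080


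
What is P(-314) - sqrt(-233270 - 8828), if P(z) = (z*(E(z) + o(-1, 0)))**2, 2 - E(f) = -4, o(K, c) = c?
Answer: 3549456 - I*sqrt(242098) ≈ 3.5495e+6 - 492.03*I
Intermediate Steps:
E(f) = 6 (E(f) = 2 - 1*(-4) = 2 + 4 = 6)
P(z) = 36*z**2 (P(z) = (z*(6 + 0))**2 = (z*6)**2 = (6*z)**2 = 36*z**2)
P(-314) - sqrt(-233270 - 8828) = 36*(-314)**2 - sqrt(-233270 - 8828) = 36*98596 - sqrt(-242098) = 3549456 - I*sqrt(242098)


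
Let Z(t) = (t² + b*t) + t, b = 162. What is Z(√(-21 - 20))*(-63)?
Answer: 2583 - 10269*I*√41 ≈ 2583.0 - 65754.0*I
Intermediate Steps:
Z(t) = t² + 163*t (Z(t) = (t² + 162*t) + t = t² + 163*t)
Z(√(-21 - 20))*(-63) = (√(-21 - 20)*(163 + √(-21 - 20)))*(-63) = (√(-41)*(163 + √(-41)))*(-63) = ((I*√41)*(163 + I*√41))*(-63) = (I*√41*(163 + I*√41))*(-63) = -63*I*√41*(163 + I*√41)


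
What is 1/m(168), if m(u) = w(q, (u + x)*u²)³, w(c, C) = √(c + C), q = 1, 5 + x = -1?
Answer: √4572289/20905826699521 ≈ 1.0228e-10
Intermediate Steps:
x = -6 (x = -5 - 1 = -6)
w(c, C) = √(C + c)
m(u) = (1 + u²*(-6 + u))^(3/2) (m(u) = (√((u - 6)*u² + 1))³ = (√((-6 + u)*u² + 1))³ = (√(u²*(-6 + u) + 1))³ = (√(1 + u²*(-6 + u)))³ = (1 + u²*(-6 + u))^(3/2))
1/m(168) = 1/((1 + 168²*(-6 + 168))^(3/2)) = 1/((1 + 28224*162)^(3/2)) = 1/((1 + 4572288)^(3/2)) = 1/(4572289^(3/2)) = 1/(4572289*√4572289) = √4572289/20905826699521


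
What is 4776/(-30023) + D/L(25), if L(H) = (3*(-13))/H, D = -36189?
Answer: 9054124137/390299 ≈ 23198.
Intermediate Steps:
L(H) = -39/H
4776/(-30023) + D/L(25) = 4776/(-30023) - 36189/((-39/25)) = 4776*(-1/30023) - 36189/((-39*1/25)) = -4776/30023 - 36189/(-39/25) = -4776/30023 - 36189*(-25/39) = -4776/30023 + 301575/13 = 9054124137/390299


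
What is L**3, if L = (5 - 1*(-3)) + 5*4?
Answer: 21952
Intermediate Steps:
L = 28 (L = (5 + 3) + 20 = 8 + 20 = 28)
L**3 = 28**3 = 21952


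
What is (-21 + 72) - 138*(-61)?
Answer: 8469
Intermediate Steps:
(-21 + 72) - 138*(-61) = 51 + 8418 = 8469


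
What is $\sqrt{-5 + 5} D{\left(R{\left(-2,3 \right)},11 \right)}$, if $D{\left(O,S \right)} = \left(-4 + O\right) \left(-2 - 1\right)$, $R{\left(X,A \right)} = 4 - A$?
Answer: $0$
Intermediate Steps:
$D{\left(O,S \right)} = 12 - 3 O$ ($D{\left(O,S \right)} = \left(-4 + O\right) \left(-3\right) = 12 - 3 O$)
$\sqrt{-5 + 5} D{\left(R{\left(-2,3 \right)},11 \right)} = \sqrt{-5 + 5} \left(12 - 3 \left(4 - 3\right)\right) = \sqrt{0} \left(12 - 3 \left(4 - 3\right)\right) = 0 \left(12 - 3\right) = 0 \cdot 9 = 0$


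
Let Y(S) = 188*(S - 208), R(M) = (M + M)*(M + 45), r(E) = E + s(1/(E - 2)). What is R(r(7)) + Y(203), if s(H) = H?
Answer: -4708/25 ≈ -188.32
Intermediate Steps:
r(E) = E + 1/(-2 + E) (r(E) = E + 1/(E - 2) = E + 1/(-2 + E))
R(M) = 2*M*(45 + M) (R(M) = (2*M)*(45 + M) = 2*M*(45 + M))
Y(S) = -39104 + 188*S (Y(S) = 188*(-208 + S) = -39104 + 188*S)
R(r(7)) + Y(203) = 2*((1 + 7*(-2 + 7))/(-2 + 7))*(45 + (1 + 7*(-2 + 7))/(-2 + 7)) + (-39104 + 188*203) = 2*((1 + 7*5)/5)*(45 + (1 + 7*5)/5) + (-39104 + 38164) = 2*((1 + 35)/5)*(45 + (1 + 35)/5) - 940 = 2*((⅕)*36)*(45 + (⅕)*36) - 940 = 2*(36/5)*(45 + 36/5) - 940 = 2*(36/5)*(261/5) - 940 = 18792/25 - 940 = -4708/25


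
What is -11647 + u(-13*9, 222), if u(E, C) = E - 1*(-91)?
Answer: -11673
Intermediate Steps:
u(E, C) = 91 + E (u(E, C) = E + 91 = 91 + E)
-11647 + u(-13*9, 222) = -11647 + (91 - 13*9) = -11647 + (91 - 117) = -11647 - 26 = -11673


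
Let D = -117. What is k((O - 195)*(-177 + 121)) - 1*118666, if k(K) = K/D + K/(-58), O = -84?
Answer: -44888982/377 ≈ -1.1907e+5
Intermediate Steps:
k(K) = -175*K/6786 (k(K) = K/(-117) + K/(-58) = K*(-1/117) + K*(-1/58) = -K/117 - K/58 = -175*K/6786)
k((O - 195)*(-177 + 121)) - 1*118666 = -175*(-84 - 195)*(-177 + 121)/6786 - 1*118666 = -(-5425)*(-56)/754 - 118666 = -175/6786*15624 - 118666 = -151900/377 - 118666 = -44888982/377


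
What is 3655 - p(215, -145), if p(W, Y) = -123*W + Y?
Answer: 30245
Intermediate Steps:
p(W, Y) = Y - 123*W
3655 - p(215, -145) = 3655 - (-145 - 123*215) = 3655 - (-145 - 26445) = 3655 - 1*(-26590) = 3655 + 26590 = 30245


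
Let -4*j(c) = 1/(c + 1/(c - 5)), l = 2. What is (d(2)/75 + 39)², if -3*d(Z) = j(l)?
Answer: 3422367001/2250000 ≈ 1521.1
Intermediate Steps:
j(c) = -1/(4*(c + 1/(-5 + c))) (j(c) = -1/(4*(c + 1/(c - 5))) = -1/(4*(c + 1/(-5 + c))))
d(Z) = 1/20 (d(Z) = -(5 - 1*2)/(12*(1 + 2² - 5*2)) = -(5 - 2)/(12*(1 + 4 - 10)) = -3/(12*(-5)) = -(-1)*3/(12*5) = -⅓*(-3/20) = 1/20)
(d(2)/75 + 39)² = ((1/20)/75 + 39)² = ((1/20)*(1/75) + 39)² = (1/1500 + 39)² = (58501/1500)² = 3422367001/2250000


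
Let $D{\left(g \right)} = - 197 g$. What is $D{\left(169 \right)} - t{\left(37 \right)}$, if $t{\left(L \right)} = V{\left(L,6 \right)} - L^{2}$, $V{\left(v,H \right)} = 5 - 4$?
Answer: $-31925$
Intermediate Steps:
$V{\left(v,H \right)} = 1$ ($V{\left(v,H \right)} = 5 - 4 = 1$)
$t{\left(L \right)} = 1 - L^{2}$
$D{\left(169 \right)} - t{\left(37 \right)} = \left(-197\right) 169 - \left(1 - 37^{2}\right) = -33293 - \left(1 - 1369\right) = -33293 - -1368 = -33293 + 1368 = -31925$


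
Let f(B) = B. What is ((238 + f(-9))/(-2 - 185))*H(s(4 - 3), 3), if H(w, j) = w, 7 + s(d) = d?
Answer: 1374/187 ≈ 7.3476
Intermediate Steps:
s(d) = -7 + d
((238 + f(-9))/(-2 - 185))*H(s(4 - 3), 3) = ((238 - 9)/(-2 - 185))*(-7 + (4 - 3)) = (229/(-187))*(-7 + 1) = (229*(-1/187))*(-6) = -229/187*(-6) = 1374/187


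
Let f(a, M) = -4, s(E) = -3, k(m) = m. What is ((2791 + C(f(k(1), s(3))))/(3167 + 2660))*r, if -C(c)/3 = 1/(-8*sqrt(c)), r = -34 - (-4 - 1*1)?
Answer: -80939/5827 + 87*I/93232 ≈ -13.89 + 0.00093316*I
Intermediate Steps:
r = -29 (r = -34 - (-4 - 1) = -34 - 1*(-5) = -34 + 5 = -29)
C(c) = 3/(8*sqrt(c)) (C(c) = -3*(-1/(8*sqrt(c))) = -(-3)/(8*sqrt(c)) = 3/(8*sqrt(c)))
((2791 + C(f(k(1), s(3))))/(3167 + 2660))*r = ((2791 + 3/(8*sqrt(-4)))/(3167 + 2660))*(-29) = ((2791 + 3*(-I/2)/8)/5827)*(-29) = ((2791 - 3*I/16)*(1/5827))*(-29) = (2791/5827 - 3*I/93232)*(-29) = -80939/5827 + 87*I/93232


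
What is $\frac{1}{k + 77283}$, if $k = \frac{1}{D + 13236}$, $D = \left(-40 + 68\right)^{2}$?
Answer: $\frac{14020}{1083507661} \approx 1.2939 \cdot 10^{-5}$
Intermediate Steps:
$D = 784$ ($D = 28^{2} = 784$)
$k = \frac{1}{14020}$ ($k = \frac{1}{784 + 13236} = \frac{1}{14020} \approx 7.1327 \cdot 10^{-5}$)
$\frac{1}{k + 77283} = \frac{1}{\frac{1}{14020} + 77283} = \frac{1}{\frac{1083507661}{14020}} = \frac{14020}{1083507661}$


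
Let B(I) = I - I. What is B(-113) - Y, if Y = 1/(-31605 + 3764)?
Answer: 1/27841 ≈ 3.5918e-5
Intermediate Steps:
B(I) = 0
Y = -1/27841 (Y = 1/(-27841) = -1/27841 ≈ -3.5918e-5)
B(-113) - Y = 0 - 1*(-1/27841) = 0 + 1/27841 = 1/27841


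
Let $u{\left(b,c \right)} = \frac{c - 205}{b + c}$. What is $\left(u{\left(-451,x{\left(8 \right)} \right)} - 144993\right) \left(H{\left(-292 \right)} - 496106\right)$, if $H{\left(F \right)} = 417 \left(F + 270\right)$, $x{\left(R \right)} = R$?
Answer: $\frac{32454994386560}{443} \approx 7.3262 \cdot 10^{10}$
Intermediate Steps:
$u{\left(b,c \right)} = \frac{-205 + c}{b + c}$
$H{\left(F \right)} = 112590 + 417 F$ ($H{\left(F \right)} = 417 \left(270 + F\right) = 112590 + 417 F$)
$\left(u{\left(-451,x{\left(8 \right)} \right)} - 144993\right) \left(H{\left(-292 \right)} - 496106\right) = \left(\frac{-205 + 8}{-451 + 8} - 144993\right) \left(\left(112590 + 417 \left(-292\right)\right) - 496106\right) = \left(\frac{1}{-443} \left(-197\right) - 144993\right) \left(\left(112590 - 121764\right) - 496106\right) = \left(\left(- \frac{1}{443}\right) \left(-197\right) - 144993\right) \left(-9174 - 496106\right) = \left(\frac{197}{443} - 144993\right) \left(-505280\right) = \left(- \frac{64231702}{443}\right) \left(-505280\right) = \frac{32454994386560}{443}$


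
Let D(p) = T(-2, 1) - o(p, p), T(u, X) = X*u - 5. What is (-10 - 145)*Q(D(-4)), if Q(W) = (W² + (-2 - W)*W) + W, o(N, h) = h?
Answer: -465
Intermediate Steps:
T(u, X) = -5 + X*u
D(p) = -7 - p (D(p) = (-5 + 1*(-2)) - p = (-5 - 2) - p = -7 - p)
Q(W) = W + W² + W*(-2 - W) (Q(W) = (W² + W*(-2 - W)) + W = W + W² + W*(-2 - W))
(-10 - 145)*Q(D(-4)) = (-10 - 145)*(-(-7 - 1*(-4))) = -(-155)*(-7 + 4) = -(-155)*(-3) = -155*3 = -465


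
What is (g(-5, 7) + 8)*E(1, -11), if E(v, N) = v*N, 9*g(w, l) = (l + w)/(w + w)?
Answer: -3949/45 ≈ -87.756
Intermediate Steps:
g(w, l) = (l + w)/(18*w) (g(w, l) = ((l + w)/(w + w))/9 = ((l + w)/((2*w)))/9 = ((l + w)*(1/(2*w)))/9 = ((l + w)/(2*w))/9 = (l + w)/(18*w))
E(v, N) = N*v
(g(-5, 7) + 8)*E(1, -11) = ((1/18)*(7 - 5)/(-5) + 8)*(-11*1) = ((1/18)*(-⅕)*2 + 8)*(-11) = (-1/45 + 8)*(-11) = (359/45)*(-11) = -3949/45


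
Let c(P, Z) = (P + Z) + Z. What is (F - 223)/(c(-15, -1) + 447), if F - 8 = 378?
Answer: 163/430 ≈ 0.37907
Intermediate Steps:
c(P, Z) = P + 2*Z
F = 386 (F = 8 + 378 = 386)
(F - 223)/(c(-15, -1) + 447) = (386 - 223)/((-15 + 2*(-1)) + 447) = 163/((-15 - 2) + 447) = 163/(-17 + 447) = 163/430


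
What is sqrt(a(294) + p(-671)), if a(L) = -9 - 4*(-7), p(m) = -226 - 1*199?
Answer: I*sqrt(406) ≈ 20.149*I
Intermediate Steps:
p(m) = -425 (p(m) = -226 - 199 = -425)
a(L) = 19 (a(L) = -9 + 28 = 19)
sqrt(a(294) + p(-671)) = sqrt(19 - 425) = sqrt(-406) = I*sqrt(406)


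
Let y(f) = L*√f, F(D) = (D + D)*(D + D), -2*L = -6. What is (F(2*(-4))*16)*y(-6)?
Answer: 12288*I*√6 ≈ 30099.0*I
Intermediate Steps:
L = 3 (L = -½*(-6) = 3)
F(D) = 4*D² (F(D) = (2*D)*(2*D) = 4*D²)
y(f) = 3*√f
(F(2*(-4))*16)*y(-6) = ((4*(2*(-4))²)*16)*(3*√(-6)) = ((4*(-8)²)*16)*(3*(I*√6)) = ((4*64)*16)*(3*I*√6) = (256*16)*(3*I*√6) = 4096*(3*I*√6) = 12288*I*√6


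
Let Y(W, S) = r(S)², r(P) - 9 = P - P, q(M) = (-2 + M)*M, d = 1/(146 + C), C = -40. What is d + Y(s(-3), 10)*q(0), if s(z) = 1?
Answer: 1/106 ≈ 0.0094340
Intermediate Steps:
d = 1/106 (d = 1/(146 - 40) = 1/106 ≈ 0.0094340)
q(M) = M*(-2 + M)
r(P) = 9 (r(P) = 9 + (P - P) = 9 + 0 = 9)
Y(W, S) = 81 (Y(W, S) = 9² = 81)
d + Y(s(-3), 10)*q(0) = 1/106 + 81*(0*(-2 + 0)) = 1/106 + 81*(0*(-2)) = 1/106 + 81*0 = 1/106 + 0 = 1/106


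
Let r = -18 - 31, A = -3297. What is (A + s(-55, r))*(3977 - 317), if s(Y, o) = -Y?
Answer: -11865720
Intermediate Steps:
r = -49
(A + s(-55, r))*(3977 - 317) = (-3297 - 1*(-55))*(3977 - 317) = (-3297 + 55)*3660 = -3242*3660 = -11865720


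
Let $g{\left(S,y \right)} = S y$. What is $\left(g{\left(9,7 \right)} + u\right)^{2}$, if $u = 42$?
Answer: $11025$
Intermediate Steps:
$\left(g{\left(9,7 \right)} + u\right)^{2} = \left(9 \cdot 7 + 42\right)^{2} = \left(63 + 42\right)^{2} = 105^{2} = 11025$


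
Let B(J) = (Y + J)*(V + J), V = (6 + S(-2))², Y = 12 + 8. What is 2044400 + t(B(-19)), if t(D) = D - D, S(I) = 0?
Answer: 2044400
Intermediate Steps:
Y = 20
V = 36 (V = (6 + 0)² = 6² = 36)
B(J) = (20 + J)*(36 + J)
t(D) = 0
2044400 + t(B(-19)) = 2044400 + 0 = 2044400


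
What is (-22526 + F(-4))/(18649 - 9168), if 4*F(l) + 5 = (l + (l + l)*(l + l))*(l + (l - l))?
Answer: -90349/37924 ≈ -2.3824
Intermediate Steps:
F(l) = -5/4 + l*(l + 4*l**2)/4 (F(l) = -5/4 + ((l + (l + l)*(l + l))*(l + (l - l)))/4 = -5/4 + ((l + (2*l)*(2*l))*(l + 0))/4 = -5/4 + ((l + 4*l**2)*l)/4 = -5/4 + (l*(l + 4*l**2))/4 = -5/4 + l*(l + 4*l**2)/4)
(-22526 + F(-4))/(18649 - 9168) = (-22526 + (-5/4 + (-4)**3 + (1/4)*(-4)**2))/(18649 - 9168) = (-22526 + (-5/4 - 64 + (1/4)*16))/9481 = (-22526 + (-5/4 - 64 + 4))*(1/9481) = (-22526 - 245/4)*(1/9481) = -90349/4*1/9481 = -90349/37924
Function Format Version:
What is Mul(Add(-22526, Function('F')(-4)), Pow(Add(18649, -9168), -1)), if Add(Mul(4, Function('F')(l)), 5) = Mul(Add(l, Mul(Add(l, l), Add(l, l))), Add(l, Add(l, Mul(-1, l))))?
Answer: Rational(-90349, 37924) ≈ -2.3824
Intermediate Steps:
Function('F')(l) = Add(Rational(-5, 4), Mul(Rational(1, 4), l, Add(l, Mul(4, Pow(l, 2))))) (Function('F')(l) = Add(Rational(-5, 4), Mul(Rational(1, 4), Mul(Add(l, Mul(Add(l, l), Add(l, l))), Add(l, Add(l, Mul(-1, l)))))) = Add(Rational(-5, 4), Mul(Rational(1, 4), Mul(Add(l, Mul(Mul(2, l), Mul(2, l))), Add(l, 0)))) = Add(Rational(-5, 4), Mul(Rational(1, 4), Mul(Add(l, Mul(4, Pow(l, 2))), l))) = Add(Rational(-5, 4), Mul(Rational(1, 4), Mul(l, Add(l, Mul(4, Pow(l, 2)))))) = Add(Rational(-5, 4), Mul(Rational(1, 4), l, Add(l, Mul(4, Pow(l, 2))))))
Mul(Add(-22526, Function('F')(-4)), Pow(Add(18649, -9168), -1)) = Mul(Add(-22526, Add(Rational(-5, 4), Pow(-4, 3), Mul(Rational(1, 4), Pow(-4, 2)))), Pow(Add(18649, -9168), -1)) = Mul(Add(-22526, Add(Rational(-5, 4), -64, Mul(Rational(1, 4), 16))), Pow(9481, -1)) = Mul(Add(-22526, Add(Rational(-5, 4), -64, 4)), Rational(1, 9481)) = Mul(Add(-22526, Rational(-245, 4)), Rational(1, 9481)) = Mul(Rational(-90349, 4), Rational(1, 9481)) = Rational(-90349, 37924)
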